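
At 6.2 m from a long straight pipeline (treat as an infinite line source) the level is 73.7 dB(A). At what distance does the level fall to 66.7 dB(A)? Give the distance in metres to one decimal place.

31.1 m

The 7.0 dB drop corresponds to a distance ratio of 10^(7.0/10) for a line source.
r₂ = 6.2·10^((73.7−66.7)/10) = 6.2·10^(7.0/10) = 31.07 m.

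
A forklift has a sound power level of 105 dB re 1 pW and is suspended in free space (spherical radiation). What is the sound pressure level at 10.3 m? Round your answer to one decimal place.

The power spreads over a sphere of area 4π·r², so L_p = L_w − 10·log₁₀(4π·r²).
4π·r² = 1333 m², 10·log₁₀ of that is 31.249 dB.
L_p = 105 − 31.249 = 73.75 dB.

73.8 dB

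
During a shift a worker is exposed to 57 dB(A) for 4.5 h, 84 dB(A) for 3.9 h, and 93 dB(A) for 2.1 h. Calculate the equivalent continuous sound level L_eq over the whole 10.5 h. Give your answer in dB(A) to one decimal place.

Weight each interval's intensity by its duration and average over T = 10.5 h:
Σ tᵢ·10^(Lᵢ/10) = 4.5·10^(57/10) + 3.9·10^(84/10) + 2.1·10^(93/10) = 5.172e+09.
L_eq = 10·log₁₀(5.172e+09/10.5) = 86.92 dB(A).

86.9 dB(A)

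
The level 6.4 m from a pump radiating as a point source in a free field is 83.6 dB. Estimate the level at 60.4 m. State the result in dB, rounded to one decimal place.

64.1 dB

Spherical spreading from a point source gives a 20·log₁₀(r₂/r₁) drop.
L₂ = 83.6 − 20·log₁₀(60.4/6.4) = 83.6 − 19.497 = 64.10 dB.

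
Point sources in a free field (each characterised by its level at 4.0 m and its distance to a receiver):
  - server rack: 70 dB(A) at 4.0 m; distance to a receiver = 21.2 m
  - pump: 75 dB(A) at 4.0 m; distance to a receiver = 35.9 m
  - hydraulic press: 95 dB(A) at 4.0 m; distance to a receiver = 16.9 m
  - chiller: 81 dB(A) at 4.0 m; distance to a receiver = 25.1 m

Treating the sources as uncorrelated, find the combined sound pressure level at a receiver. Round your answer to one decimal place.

82.6 dB(A)

Apply inverse-square spreading to bring every level to the receiver, then sum 10^(L/10).
server rack: 70 − 20·log₁₀(21.2/4.0) = 70 − 14.49 = 55.51 dB(A).
pump: 75 − 20·log₁₀(35.9/4.0) = 75 − 19.06 = 55.94 dB(A).
hydraulic press: 95 − 20·log₁₀(16.9/4.0) = 95 − 12.52 = 82.48 dB(A).
chiller: 81 − 20·log₁₀(25.1/4.0) = 81 − 15.95 = 65.05 dB(A).
Σ 10^(L/10) = 1.811e+08 → L_total = 10·log₁₀(1.811e+08) = 82.58 dB(A).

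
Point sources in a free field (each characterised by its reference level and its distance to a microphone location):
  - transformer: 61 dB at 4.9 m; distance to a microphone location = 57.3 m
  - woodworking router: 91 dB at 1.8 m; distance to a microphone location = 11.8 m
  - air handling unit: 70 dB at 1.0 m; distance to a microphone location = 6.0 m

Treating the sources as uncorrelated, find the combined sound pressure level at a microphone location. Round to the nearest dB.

First find each source's level at the receiver (point-source: −20·log₁₀(r/r_ref)), then combine on an intensity basis.
transformer: 61 − 20·log₁₀(57.3/4.9) = 61 − 21.36 = 39.64 dB.
woodworking router: 91 − 20·log₁₀(11.8/1.8) = 91 − 16.33 = 74.67 dB.
air handling unit: 70 − 20·log₁₀(6.0/1.0) = 70 − 15.56 = 54.44 dB.
Σ 10^(L/10) = 2.958e+07 → L_total = 10·log₁₀(2.958e+07) = 74.71 dB.

75 dB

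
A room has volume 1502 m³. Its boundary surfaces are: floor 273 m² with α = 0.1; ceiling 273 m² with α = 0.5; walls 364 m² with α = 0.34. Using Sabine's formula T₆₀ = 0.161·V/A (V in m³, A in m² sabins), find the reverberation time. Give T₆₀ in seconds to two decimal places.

Total absorption A = 273·0.1 + 273·0.5 + 364·0.34 = 287.56 m² sabins.
T₆₀ = 0.161 × 1502 / 287.56 = 0.841 s.

0.84 s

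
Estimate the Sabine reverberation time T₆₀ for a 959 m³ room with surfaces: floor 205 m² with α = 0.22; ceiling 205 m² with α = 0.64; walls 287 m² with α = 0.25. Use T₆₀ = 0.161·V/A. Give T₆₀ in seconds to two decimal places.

0.62 s

Total absorption A = 205·0.22 + 205·0.64 + 287·0.25 = 248.05 m² sabins.
T₆₀ = 0.161·V/A = 0.161·959/248.05 = 0.622 s.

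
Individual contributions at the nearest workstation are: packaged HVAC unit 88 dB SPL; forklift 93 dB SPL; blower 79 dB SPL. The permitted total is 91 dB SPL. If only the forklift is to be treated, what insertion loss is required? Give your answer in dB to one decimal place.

Everything except the forklift sums to 10^(88/10) + 10^(79/10) = 7.104e+08 in linear terms, 88.51 dB SPL.
To meet 91 dB SPL overall, the treated forklift may contribute at most 10^(91/10) − 7.104e+08 = 5.485e+08, i.e. 87.39 dB SPL.
So the forklift must be reduced from 93 to 87.39 dB SPL: IL = 5.61 dB.

5.6 dB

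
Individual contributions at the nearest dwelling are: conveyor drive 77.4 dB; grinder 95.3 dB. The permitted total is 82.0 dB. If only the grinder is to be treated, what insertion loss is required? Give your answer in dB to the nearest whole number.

15 dB

The untreated sources together contribute 10^(77.4/10) = 5.495e+07, i.e. 77.40 dB.
The limit corresponds to 10^(82.0/10) = 1.585e+08; subtracting the fixed part leaves 1.035e+08 for the grinder, i.e. 80.15 dB.
So the grinder must be reduced from 95.3 to 80.15 dB: IL = 15.15 dB.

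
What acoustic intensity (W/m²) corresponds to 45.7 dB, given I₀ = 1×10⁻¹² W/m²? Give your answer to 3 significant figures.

I = I₀·10^(L/10) = 10⁻¹² × 10^(45.7/10) = 10^(-7.430).

3.72e-08 W/m²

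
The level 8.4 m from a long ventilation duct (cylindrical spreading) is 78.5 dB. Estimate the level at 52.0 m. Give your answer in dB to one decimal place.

70.6 dB

For a line source, L₂ = L₁ − 10·log₁₀(r₂/r₁).
L₂ = 78.5 − 10·log₁₀(52.0/8.4) = 78.5 − 7.917 = 70.58 dB.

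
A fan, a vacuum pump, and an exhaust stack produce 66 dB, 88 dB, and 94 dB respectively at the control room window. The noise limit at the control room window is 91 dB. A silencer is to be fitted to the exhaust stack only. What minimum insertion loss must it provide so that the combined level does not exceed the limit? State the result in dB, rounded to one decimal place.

6.0 dB

Fixed contribution from the other sources: Σ 10^(L/10) = 10^(66/10) + 10^(88/10) = 6.349e+08 (88.03 dB).
To meet 91 dB overall, the treated exhaust stack may contribute at most 10^(91/10) − 6.349e+08 = 6.240e+08, i.e. 87.95 dB.
Required insertion loss = 94 − 87.95 = 6.05 dB.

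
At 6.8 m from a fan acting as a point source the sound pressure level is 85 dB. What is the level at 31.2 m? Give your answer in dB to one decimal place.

71.8 dB

Spherical spreading from a point source gives a 20·log₁₀(r₂/r₁) drop.
L₂ = 85 − 20·log₁₀(31.2/6.8) = 85 − 13.233 = 71.77 dB.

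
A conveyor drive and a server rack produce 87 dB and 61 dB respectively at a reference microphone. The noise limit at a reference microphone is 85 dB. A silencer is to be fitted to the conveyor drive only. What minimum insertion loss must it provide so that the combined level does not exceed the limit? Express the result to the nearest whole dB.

The untreated sources together contribute 10^(61/10) = 1.259e+06, i.e. 61.00 dB.
To meet 85 dB overall, the treated conveyor drive may contribute at most 10^(85/10) − 1.259e+06 = 3.150e+08, i.e. 84.98 dB.
Required insertion loss = 87 − 84.98 = 2.02 dB.

2 dB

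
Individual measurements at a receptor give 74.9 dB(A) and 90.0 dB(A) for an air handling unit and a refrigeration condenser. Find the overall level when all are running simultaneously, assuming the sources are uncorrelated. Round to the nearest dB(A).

Incoherent sources combine by intensity addition: L_total = 10·log₁₀(Σ 10^(L_i/10)).
Σ 10^(L/10) = 10^(74.9/10) + 10^(90.0/10) = 1.031e+09.
L_total = 10·log₁₀(1.031e+09) = 90.13 dB(A).

90 dB(A)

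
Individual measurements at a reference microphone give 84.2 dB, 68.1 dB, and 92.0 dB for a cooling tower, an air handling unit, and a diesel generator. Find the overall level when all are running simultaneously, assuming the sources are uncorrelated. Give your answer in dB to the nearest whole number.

Incoherent sources combine by intensity addition: L_total = 10·log₁₀(Σ 10^(L_i/10)).
Σ 10^(L/10) = 10^(84.2/10) + 10^(68.1/10) + 10^(92.0/10) = 1.854e+09.
L_total = 10·log₁₀(1.854e+09) = 92.68 dB.

93 dB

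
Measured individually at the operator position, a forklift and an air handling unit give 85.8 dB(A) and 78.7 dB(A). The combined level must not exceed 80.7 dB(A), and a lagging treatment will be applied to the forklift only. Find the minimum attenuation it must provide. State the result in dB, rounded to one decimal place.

Everything except the forklift sums to 10^(78.7/10) = 7.413e+07 in linear terms, 78.70 dB(A).
To meet 80.7 dB(A) overall, the treated forklift may contribute at most 10^(80.7/10) − 7.413e+07 = 4.336e+07, i.e. 76.37 dB(A).
So the forklift must be reduced from 85.8 to 76.37 dB(A): IL = 9.43 dB.

9.4 dB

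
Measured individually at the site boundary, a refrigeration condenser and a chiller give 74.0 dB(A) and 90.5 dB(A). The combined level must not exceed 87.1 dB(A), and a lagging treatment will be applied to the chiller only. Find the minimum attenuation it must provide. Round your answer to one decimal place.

3.6 dB

The untreated sources together contribute 10^(74.0/10) = 2.512e+07, i.e. 74.00 dB(A).
To meet 87.1 dB(A) overall, the treated chiller may contribute at most 10^(87.1/10) − 2.512e+07 = 4.877e+08, i.e. 86.88 dB(A).
So the chiller must be reduced from 90.5 to 86.88 dB(A): IL = 3.62 dB.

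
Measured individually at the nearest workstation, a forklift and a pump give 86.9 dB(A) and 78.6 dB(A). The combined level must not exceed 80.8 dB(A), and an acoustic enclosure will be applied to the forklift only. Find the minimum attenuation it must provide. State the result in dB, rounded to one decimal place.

10.1 dB

Fixed contribution from the other source: Σ 10^(L/10) = 10^(78.6/10) = 7.244e+07 (78.60 dB(A)).
To meet 80.8 dB(A) overall, the treated forklift may contribute at most 10^(80.8/10) − 7.244e+07 = 4.778e+07, i.e. 76.79 dB(A).
Required insertion loss = 86.9 − 76.79 = 10.11 dB.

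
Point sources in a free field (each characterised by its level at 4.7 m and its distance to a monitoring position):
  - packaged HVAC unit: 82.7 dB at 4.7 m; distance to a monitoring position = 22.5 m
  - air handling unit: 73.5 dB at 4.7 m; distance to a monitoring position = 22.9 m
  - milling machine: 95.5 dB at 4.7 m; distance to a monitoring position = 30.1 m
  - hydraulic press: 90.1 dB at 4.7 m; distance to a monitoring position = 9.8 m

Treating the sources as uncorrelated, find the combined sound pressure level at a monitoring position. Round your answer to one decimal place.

Apply inverse-square spreading to bring every level to the receiver, then sum 10^(L/10).
packaged HVAC unit: 82.7 − 20·log₁₀(22.5/4.7) = 82.7 − 13.60 = 69.10 dB.
air handling unit: 73.5 − 20·log₁₀(22.9/4.7) = 73.5 − 13.75 = 59.75 dB.
milling machine: 95.5 − 20·log₁₀(30.1/4.7) = 95.5 − 16.13 = 79.37 dB.
hydraulic press: 90.1 − 20·log₁₀(9.8/4.7) = 90.1 − 6.38 = 83.72 dB.
Σ 10^(L/10) = 3.309e+08 → L_total = 10·log₁₀(3.309e+08) = 85.20 dB.

85.2 dB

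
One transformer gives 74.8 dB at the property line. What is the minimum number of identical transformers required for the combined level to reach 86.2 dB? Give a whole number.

The shortfall is 86.2 − 74.8 = 11.4 dB, and N units add 10·log₁₀ N, so need 10·log₁₀ N ≥ 11.4.
N ≥ 10^(11.4/10) = 13.804, so N = 14.

14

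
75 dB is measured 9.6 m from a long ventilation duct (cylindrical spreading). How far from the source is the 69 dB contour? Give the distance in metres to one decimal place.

38.2 m

Line-source spreading drops the level by 10·log₁₀(r₂/r₁); inverting, r₂/r₁ = 10^(ΔL/10).
r₂ = 9.6·10^((75−69)/10) = 9.6·10^(6.0/10) = 38.22 m.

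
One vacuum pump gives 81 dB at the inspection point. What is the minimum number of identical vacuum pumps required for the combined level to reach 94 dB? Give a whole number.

N identical sources give L₁ + 10·log₁₀ N, so require 10·log₁₀ N ≥ 94 − 81 = 13.0 dB.
N ≥ 10^(13.0/10) = 19.953, so N = 20.

20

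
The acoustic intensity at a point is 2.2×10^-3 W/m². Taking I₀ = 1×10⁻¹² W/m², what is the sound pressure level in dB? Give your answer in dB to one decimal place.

I/I₀ = 2.2×10^-3/10⁻¹² = 2.2×10^9, and L = 10·log₁₀(I/I₀).
L = 10·(0.3424 + 9) = 93.42 dB.

93.4 dB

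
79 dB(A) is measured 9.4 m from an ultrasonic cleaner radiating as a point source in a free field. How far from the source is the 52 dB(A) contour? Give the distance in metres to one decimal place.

210.4 m

Point-source spreading drops the level by 20·log₁₀(r₂/r₁); inverting, r₂/r₁ = 10^(ΔL/20).
r₂ = 9.4·10^((79−52)/20) = 9.4·10^(27.0/20) = 210.44 m.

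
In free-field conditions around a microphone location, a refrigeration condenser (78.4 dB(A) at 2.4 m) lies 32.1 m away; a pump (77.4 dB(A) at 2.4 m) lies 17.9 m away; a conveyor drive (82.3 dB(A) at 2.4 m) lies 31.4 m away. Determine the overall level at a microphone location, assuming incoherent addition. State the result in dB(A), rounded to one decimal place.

63.7 dB(A)

First find each source's level at the receiver (point-source: −20·log₁₀(r/r_ref)), then combine on an intensity basis.
refrigeration condenser: 78.4 − 20·log₁₀(32.1/2.4) = 78.4 − 22.53 = 55.87 dB(A).
pump: 77.4 − 20·log₁₀(17.9/2.4) = 77.4 − 17.45 = 59.95 dB(A).
conveyor drive: 82.3 − 20·log₁₀(31.4/2.4) = 82.3 − 22.33 = 59.97 dB(A).
Σ 10^(L/10) = 2.367e+06 → L_total = 10·log₁₀(2.367e+06) = 63.74 dB(A).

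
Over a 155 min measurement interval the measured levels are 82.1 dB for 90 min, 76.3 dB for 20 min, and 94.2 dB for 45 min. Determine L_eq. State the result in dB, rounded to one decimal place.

L_eq = 10·log₁₀[(1/T)·Σ tᵢ·10^(Lᵢ/10)] with T = 155 min.
Σ tᵢ·10^(Lᵢ/10) = 90·10^(82.1/10) + 20·10^(76.3/10) + 45·10^(94.2/10) = 1.338e+11.
L_eq = 10·log₁₀(1.338e+11/155) = 89.36 dB.

89.4 dB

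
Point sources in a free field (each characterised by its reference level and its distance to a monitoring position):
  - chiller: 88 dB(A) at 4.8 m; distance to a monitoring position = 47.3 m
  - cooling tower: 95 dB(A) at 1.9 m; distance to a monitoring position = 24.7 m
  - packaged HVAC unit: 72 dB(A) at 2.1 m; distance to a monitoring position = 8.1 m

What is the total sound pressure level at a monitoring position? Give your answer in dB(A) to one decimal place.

74.2 dB(A)

Apply inverse-square spreading to bring every level to the receiver, then sum 10^(L/10).
chiller: 88 − 20·log₁₀(47.3/4.8) = 88 − 19.87 = 68.13 dB(A).
cooling tower: 95 − 20·log₁₀(24.7/1.9) = 95 − 22.28 = 72.72 dB(A).
packaged HVAC unit: 72 − 20·log₁₀(8.1/2.1) = 72 − 11.73 = 60.27 dB(A).
Σ 10^(L/10) = 2.627e+07 → L_total = 10·log₁₀(2.627e+07) = 74.20 dB(A).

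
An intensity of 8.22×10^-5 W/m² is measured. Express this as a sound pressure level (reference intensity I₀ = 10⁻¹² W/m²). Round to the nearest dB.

I/I₀ = 8.22×10^-5/10⁻¹² = 8.22×10^7, and L = 10·log₁₀(I/I₀).
L = 10·(0.9149 + 7) = 79.15 dB.

79 dB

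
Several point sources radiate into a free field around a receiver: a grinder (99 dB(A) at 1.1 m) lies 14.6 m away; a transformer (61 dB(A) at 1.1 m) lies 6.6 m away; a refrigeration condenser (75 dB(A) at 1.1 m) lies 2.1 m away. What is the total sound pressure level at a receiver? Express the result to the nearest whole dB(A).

77 dB(A)

Propagate each source to the receiver with L = L_ref − 20·log₁₀(r/r_ref), then add intensities.
grinder: 99 − 20·log₁₀(14.6/1.1) = 99 − 22.46 = 76.54 dB(A).
transformer: 61 − 20·log₁₀(6.6/1.1) = 61 − 15.56 = 45.44 dB(A).
refrigeration condenser: 75 − 20·log₁₀(2.1/1.1) = 75 − 5.62 = 69.38 dB(A).
Σ 10^(L/10) = 5.380e+07 → L_total = 10·log₁₀(5.380e+07) = 77.31 dB(A).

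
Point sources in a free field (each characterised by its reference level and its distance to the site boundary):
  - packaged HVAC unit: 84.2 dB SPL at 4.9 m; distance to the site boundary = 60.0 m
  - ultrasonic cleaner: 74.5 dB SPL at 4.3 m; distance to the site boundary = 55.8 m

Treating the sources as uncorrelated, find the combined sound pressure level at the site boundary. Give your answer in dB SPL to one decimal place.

62.8 dB SPL

Propagate each source to the receiver with L = L_ref − 20·log₁₀(r/r_ref), then add intensities.
packaged HVAC unit: 84.2 − 20·log₁₀(60.0/4.9) = 84.2 − 21.76 = 62.44 dB SPL.
ultrasonic cleaner: 74.5 − 20·log₁₀(55.8/4.3) = 74.5 − 22.26 = 52.24 dB SPL.
Σ 10^(L/10) = 1.922e+06 → L_total = 10·log₁₀(1.922e+06) = 62.84 dB SPL.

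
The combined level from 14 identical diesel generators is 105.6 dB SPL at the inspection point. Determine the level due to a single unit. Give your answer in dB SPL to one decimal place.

For N identical incoherent sources L_total = L₁ + 10·log₁₀ N, so L₁ = 105.6 − 10·log₁₀(14) = 105.6 − 11.461.

94.1 dB SPL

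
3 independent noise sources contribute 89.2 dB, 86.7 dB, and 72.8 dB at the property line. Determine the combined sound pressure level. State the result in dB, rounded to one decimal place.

91.2 dB

For uncorrelated sources the intensities add, so convert each level to linear form, sum, and take 10·log₁₀ of the total.
Σ 10^(L/10) = 10^(89.2/10) + 10^(86.7/10) + 10^(72.8/10) = 1.319e+09.
L_total = 10·log₁₀(1.319e+09) = 91.20 dB.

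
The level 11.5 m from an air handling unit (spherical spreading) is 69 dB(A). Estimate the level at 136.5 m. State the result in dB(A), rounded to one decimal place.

47.5 dB(A)

Point-source attenuation: ΔL = 20·log₁₀(r₂/r₁) = 20·log₁₀(136.5/11.5) = 21.489 dB.
L₂ = 69 − 20·log₁₀(136.5/11.5) = 69 − 21.489 = 47.51 dB(A).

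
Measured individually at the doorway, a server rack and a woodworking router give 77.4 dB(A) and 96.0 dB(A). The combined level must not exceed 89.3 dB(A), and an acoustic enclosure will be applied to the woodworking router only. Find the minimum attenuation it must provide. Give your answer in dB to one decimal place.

7.0 dB

Fixed contribution from the other source: Σ 10^(L/10) = 10^(77.4/10) = 5.495e+07 (77.40 dB(A)).
To meet 89.3 dB(A) overall, the treated woodworking router may contribute at most 10^(89.3/10) − 5.495e+07 = 7.962e+08, i.e. 89.01 dB(A).
So the woodworking router must be reduced from 96.0 to 89.01 dB(A): IL = 6.99 dB.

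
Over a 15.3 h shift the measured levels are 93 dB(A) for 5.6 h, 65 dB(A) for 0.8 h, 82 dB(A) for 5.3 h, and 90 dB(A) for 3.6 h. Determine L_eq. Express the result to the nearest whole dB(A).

90 dB(A)

The energy average is taken in the linear domain: L_eq = 10·log₁₀[(Σ tᵢ·10^(Lᵢ/10))/T], T = 15.3 h.
Σ tᵢ·10^(Lᵢ/10) = 5.6·10^(93/10) + 0.8·10^(65/10) + 5.3·10^(82/10) + 3.6·10^(90/10) = 1.562e+10.
L_eq = 10·log₁₀(1.562e+10/15.3) = 90.09 dB(A).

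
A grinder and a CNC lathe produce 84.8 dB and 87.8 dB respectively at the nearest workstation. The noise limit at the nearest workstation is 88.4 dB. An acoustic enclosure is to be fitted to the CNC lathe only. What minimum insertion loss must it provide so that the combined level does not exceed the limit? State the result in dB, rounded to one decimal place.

1.9 dB

The untreated sources together contribute 10^(84.8/10) = 3.020e+08, i.e. 84.80 dB.
The limit corresponds to 10^(88.4/10) = 6.918e+08; subtracting the fixed part leaves 3.898e+08 for the CNC lathe, i.e. 85.91 dB.
Required insertion loss = 87.8 − 85.91 = 1.89 dB.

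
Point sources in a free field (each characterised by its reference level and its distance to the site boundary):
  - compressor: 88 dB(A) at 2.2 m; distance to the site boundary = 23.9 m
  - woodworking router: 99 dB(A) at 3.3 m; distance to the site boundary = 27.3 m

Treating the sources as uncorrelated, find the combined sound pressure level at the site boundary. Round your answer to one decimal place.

First find each source's level at the receiver (point-source: −20·log₁₀(r/r_ref)), then combine on an intensity basis.
compressor: 88 − 20·log₁₀(23.9/2.2) = 88 − 20.72 = 67.28 dB(A).
woodworking router: 99 − 20·log₁₀(27.3/3.3) = 99 − 18.35 = 80.65 dB(A).
Σ 10^(L/10) = 1.214e+08 → L_total = 10·log₁₀(1.214e+08) = 80.84 dB(A).

80.8 dB(A)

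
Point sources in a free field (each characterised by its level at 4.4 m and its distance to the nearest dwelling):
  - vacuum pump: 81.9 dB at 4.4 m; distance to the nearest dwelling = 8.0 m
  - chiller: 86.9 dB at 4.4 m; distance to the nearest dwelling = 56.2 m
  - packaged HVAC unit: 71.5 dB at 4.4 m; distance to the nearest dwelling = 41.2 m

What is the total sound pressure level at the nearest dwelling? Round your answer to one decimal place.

First find each source's level at the receiver (point-source: −20·log₁₀(r/r_ref)), then combine on an intensity basis.
vacuum pump: 81.9 − 20·log₁₀(8.0/4.4) = 81.9 − 5.19 = 76.71 dB.
chiller: 86.9 − 20·log₁₀(56.2/4.4) = 86.9 − 22.13 = 64.77 dB.
packaged HVAC unit: 71.5 − 20·log₁₀(41.2/4.4) = 71.5 − 19.43 = 52.07 dB.
Σ 10^(L/10) = 5.001e+07 → L_total = 10·log₁₀(5.001e+07) = 76.99 dB.

77.0 dB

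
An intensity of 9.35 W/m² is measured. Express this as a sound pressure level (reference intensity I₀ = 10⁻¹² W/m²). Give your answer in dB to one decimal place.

129.7 dB

Dividing by I₀ shifts the exponent by 12: I/I₀ = 9.35×10^12.
L = 10·(0.9708 + 12) = 129.71 dB.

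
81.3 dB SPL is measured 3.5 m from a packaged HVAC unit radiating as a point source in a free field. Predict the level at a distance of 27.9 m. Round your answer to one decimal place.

For a point source, L₂ = L₁ − 20·log₁₀(r₂/r₁).
L₂ = 81.3 − 20·log₁₀(27.9/3.5) = 81.3 − 18.031 = 63.27 dB SPL.

63.3 dB SPL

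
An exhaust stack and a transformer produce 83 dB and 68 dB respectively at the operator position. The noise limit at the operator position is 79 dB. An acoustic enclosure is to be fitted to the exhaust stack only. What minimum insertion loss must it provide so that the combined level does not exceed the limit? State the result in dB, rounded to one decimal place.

Everything except the exhaust stack sums to 10^(68/10) = 6.310e+06 in linear terms, 68.00 dB.
The limit corresponds to 10^(79/10) = 7.943e+07; subtracting the fixed part leaves 7.312e+07 for the exhaust stack, i.e. 78.64 dB.
Required insertion loss = 83 − 78.64 = 4.36 dB.

4.4 dB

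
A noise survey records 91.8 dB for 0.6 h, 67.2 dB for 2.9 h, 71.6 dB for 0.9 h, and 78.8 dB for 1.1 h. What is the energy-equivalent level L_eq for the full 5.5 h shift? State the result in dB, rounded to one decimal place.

The energy average is taken in the linear domain: L_eq = 10·log₁₀[(Σ tᵢ·10^(Lᵢ/10))/T], T = 5.5 h.
Σ tᵢ·10^(Lᵢ/10) = 0.6·10^(91.8/10) + 2.9·10^(67.2/10) + 0.9·10^(71.6/10) + 1.1·10^(78.8/10) = 1.020e+09.
L_eq = 10·log₁₀(1.020e+09/5.5) = 82.68 dB.

82.7 dB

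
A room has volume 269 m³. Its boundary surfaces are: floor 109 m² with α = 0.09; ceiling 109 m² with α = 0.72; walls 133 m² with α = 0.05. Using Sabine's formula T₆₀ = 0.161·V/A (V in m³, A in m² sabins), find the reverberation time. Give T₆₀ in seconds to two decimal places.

Summing Sᵢαᵢ: 109·0.09 + 109·0.72 + 133·0.05 = 94.94 m².
T₆₀ = 0.161·V/A = 0.161·269/94.94 = 0.456 s.

0.46 s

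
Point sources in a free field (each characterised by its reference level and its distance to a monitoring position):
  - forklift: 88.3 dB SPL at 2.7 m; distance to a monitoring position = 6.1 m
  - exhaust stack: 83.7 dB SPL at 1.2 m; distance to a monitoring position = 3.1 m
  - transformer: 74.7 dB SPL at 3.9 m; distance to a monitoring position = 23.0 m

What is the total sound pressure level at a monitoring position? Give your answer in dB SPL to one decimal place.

Propagate each source to the receiver with L = L_ref − 20·log₁₀(r/r_ref), then add intensities.
forklift: 88.3 − 20·log₁₀(6.1/2.7) = 88.3 − 7.08 = 81.22 dB SPL.
exhaust stack: 83.7 − 20·log₁₀(3.1/1.2) = 83.7 − 8.24 = 75.46 dB SPL.
transformer: 74.7 − 20·log₁₀(23.0/3.9) = 74.7 − 15.41 = 59.29 dB SPL.
Σ 10^(L/10) = 1.684e+08 → L_total = 10·log₁₀(1.684e+08) = 82.26 dB SPL.

82.3 dB SPL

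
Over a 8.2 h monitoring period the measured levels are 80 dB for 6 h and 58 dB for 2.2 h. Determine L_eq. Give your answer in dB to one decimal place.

78.7 dB

Weight each interval's intensity by its duration and average over T = 8.2 h:
Σ tᵢ·10^(Lᵢ/10) = 6·10^(80/10) + 2.2·10^(58/10) = 6.014e+08.
L_eq = 10·log₁₀(6.014e+08/8.2) = 78.65 dB.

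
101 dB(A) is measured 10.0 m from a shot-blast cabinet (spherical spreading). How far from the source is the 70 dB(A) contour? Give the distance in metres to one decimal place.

For a point source L₁ − L₂ = 20·log₁₀(r₂/r₁), so r₂ = r₁·10^((L₁−L₂)/20).
r₂ = 10.0·10^((101−70)/20) = 10.0·10^(31.0/20) = 354.81 m.

354.8 m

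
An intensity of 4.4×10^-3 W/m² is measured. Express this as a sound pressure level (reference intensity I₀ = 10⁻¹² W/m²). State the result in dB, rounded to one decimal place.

Dividing by I₀ shifts the exponent by 12: I/I₀ = 4.4×10^9.
L = 10·(0.6435 + 9) = 96.43 dB.

96.4 dB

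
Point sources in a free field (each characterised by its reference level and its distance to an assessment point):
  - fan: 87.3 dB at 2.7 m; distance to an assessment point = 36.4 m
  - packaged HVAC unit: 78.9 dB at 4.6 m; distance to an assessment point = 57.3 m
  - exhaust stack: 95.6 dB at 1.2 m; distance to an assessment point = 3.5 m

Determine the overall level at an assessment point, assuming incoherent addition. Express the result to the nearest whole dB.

Propagate each source to the receiver with L = L_ref − 20·log₁₀(r/r_ref), then add intensities.
fan: 87.3 − 20·log₁₀(36.4/2.7) = 87.3 − 22.59 = 64.71 dB.
packaged HVAC unit: 78.9 − 20·log₁₀(57.3/4.6) = 78.9 − 21.91 = 56.99 dB.
exhaust stack: 95.6 − 20·log₁₀(3.5/1.2) = 95.6 − 9.30 = 86.30 dB.
Σ 10^(L/10) = 4.303e+08 → L_total = 10·log₁₀(4.303e+08) = 86.34 dB.

86 dB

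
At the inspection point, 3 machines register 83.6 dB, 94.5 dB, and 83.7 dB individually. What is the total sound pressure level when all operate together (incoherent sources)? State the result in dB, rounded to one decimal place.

For uncorrelated sources the intensities add, so convert each level to linear form, sum, and take 10·log₁₀ of the total.
Σ 10^(L/10) = 10^(83.6/10) + 10^(94.5/10) + 10^(83.7/10) = 3.282e+09.
L_total = 10·log₁₀(3.282e+09) = 95.16 dB.

95.2 dB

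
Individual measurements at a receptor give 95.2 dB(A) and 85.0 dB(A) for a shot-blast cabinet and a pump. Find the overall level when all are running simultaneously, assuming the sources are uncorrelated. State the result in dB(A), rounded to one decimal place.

95.6 dB(A)

For uncorrelated sources the intensities add, so convert each level to linear form, sum, and take 10·log₁₀ of the total.
Σ 10^(L/10) = 10^(95.2/10) + 10^(85.0/10) = 3.628e+09.
L_total = 10·log₁₀(3.628e+09) = 95.60 dB(A).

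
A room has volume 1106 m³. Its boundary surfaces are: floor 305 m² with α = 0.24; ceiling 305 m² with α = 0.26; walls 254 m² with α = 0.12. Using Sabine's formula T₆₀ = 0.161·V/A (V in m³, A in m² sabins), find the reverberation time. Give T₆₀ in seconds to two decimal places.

0.97 s

Summing Sᵢαᵢ: 305·0.24 + 305·0.26 + 254·0.12 = 182.98 m².
T₆₀ = 0.161·V/A = 0.161·1106/182.98 = 0.973 s.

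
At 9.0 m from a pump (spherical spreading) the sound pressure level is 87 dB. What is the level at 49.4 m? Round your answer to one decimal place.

Spherical spreading from a point source gives a 20·log₁₀(r₂/r₁) drop.
L₂ = 87 − 20·log₁₀(49.4/9.0) = 87 − 14.790 = 72.21 dB.

72.2 dB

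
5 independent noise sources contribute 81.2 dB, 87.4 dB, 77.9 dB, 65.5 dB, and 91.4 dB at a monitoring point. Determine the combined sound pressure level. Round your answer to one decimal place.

Incoherent sources combine by intensity addition: L_total = 10·log₁₀(Σ 10^(L_i/10)).
Σ 10^(L/10) = 10^(81.2/10) + 10^(87.4/10) + 10^(77.9/10) + 10^(65.5/10) + 10^(91.4/10) = 2.127e+09.
L_total = 10·log₁₀(2.127e+09) = 93.28 dB.

93.3 dB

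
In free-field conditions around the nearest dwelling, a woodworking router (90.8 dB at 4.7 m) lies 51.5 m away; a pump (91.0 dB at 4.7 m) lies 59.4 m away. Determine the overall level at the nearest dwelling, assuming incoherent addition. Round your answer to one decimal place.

Propagate each source to the receiver with L = L_ref − 20·log₁₀(r/r_ref), then add intensities.
woodworking router: 90.8 − 20·log₁₀(51.5/4.7) = 90.8 − 20.79 = 70.01 dB.
pump: 91.0 − 20·log₁₀(59.4/4.7) = 91.0 − 22.03 = 68.97 dB.
Σ 10^(L/10) = 1.790e+07 → L_total = 10·log₁₀(1.790e+07) = 72.53 dB.

72.5 dB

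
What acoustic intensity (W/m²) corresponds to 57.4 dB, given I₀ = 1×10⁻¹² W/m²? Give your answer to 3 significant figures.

5.50e-07 W/m²

I/I₀ = 10^(57.4/10) = 5.495e+05, so I = 5.495e+05 × 10⁻¹² W/m².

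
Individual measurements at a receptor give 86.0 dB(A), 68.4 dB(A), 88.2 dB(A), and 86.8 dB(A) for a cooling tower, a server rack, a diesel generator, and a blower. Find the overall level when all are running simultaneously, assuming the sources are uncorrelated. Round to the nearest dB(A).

92 dB(A)

For uncorrelated sources the intensities add, so convert each level to linear form, sum, and take 10·log₁₀ of the total.
Σ 10^(L/10) = 10^(86.0/10) + 10^(68.4/10) + 10^(88.2/10) + 10^(86.8/10) = 1.544e+09.
L_total = 10·log₁₀(1.544e+09) = 91.89 dB(A).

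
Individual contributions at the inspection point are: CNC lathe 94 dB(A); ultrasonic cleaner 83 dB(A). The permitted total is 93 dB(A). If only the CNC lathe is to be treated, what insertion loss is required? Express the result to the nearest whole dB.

The untreated sources together contribute 10^(83/10) = 1.995e+08, i.e. 83.00 dB(A).
The limit corresponds to 10^(93/10) = 1.995e+09; subtracting the fixed part leaves 1.796e+09 for the CNC lathe, i.e. 92.54 dB(A).
Required insertion loss = 94 − 92.54 = 1.46 dB.

1 dB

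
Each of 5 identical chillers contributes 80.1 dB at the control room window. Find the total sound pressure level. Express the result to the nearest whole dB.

N identical incoherent sources raise the level by 10·log₁₀ N.
L_total = 80.1 + 10·log₁₀(5) = 80.1 + 6.990 = 87.09 dB.

87 dB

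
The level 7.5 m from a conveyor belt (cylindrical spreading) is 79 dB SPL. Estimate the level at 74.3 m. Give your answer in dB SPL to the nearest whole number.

Cylindrical spreading from a line source gives a 10·log₁₀(r₂/r₁) drop.
L₂ = 79 − 10·log₁₀(74.3/7.5) = 79 − 9.959 = 69.04 dB SPL.

69 dB SPL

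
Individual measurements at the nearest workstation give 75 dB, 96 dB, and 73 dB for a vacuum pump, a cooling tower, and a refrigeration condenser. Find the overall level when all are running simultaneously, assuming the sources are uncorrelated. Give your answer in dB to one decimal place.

Incoherent sources combine by intensity addition: L_total = 10·log₁₀(Σ 10^(L_i/10)).
Σ 10^(L/10) = 10^(75/10) + 10^(96/10) + 10^(73/10) = 4.033e+09.
L_total = 10·log₁₀(4.033e+09) = 96.06 dB.

96.1 dB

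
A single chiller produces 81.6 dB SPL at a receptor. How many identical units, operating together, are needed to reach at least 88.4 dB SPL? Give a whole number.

N identical sources give L₁ + 10·log₁₀ N, so require 10·log₁₀ N ≥ 88.4 − 81.6 = 6.8 dB.
N ≥ 10^(6.8/10) = 4.786, so N = 5.

5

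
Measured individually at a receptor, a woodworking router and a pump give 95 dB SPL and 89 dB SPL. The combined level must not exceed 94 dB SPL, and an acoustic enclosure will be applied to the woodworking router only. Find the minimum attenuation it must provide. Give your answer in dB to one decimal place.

2.7 dB

The untreated sources together contribute 10^(89/10) = 7.943e+08, i.e. 89.00 dB SPL.
The limit corresponds to 10^(94/10) = 2.512e+09; subtracting the fixed part leaves 1.718e+09 for the woodworking router, i.e. 92.35 dB SPL.
Required insertion loss = 95 − 92.35 = 2.65 dB.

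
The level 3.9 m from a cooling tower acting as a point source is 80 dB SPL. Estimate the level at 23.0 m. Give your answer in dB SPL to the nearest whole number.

Spherical spreading from a point source gives a 20·log₁₀(r₂/r₁) drop.
L₂ = 80 − 20·log₁₀(23.0/3.9) = 80 − 15.413 = 64.59 dB SPL.

65 dB SPL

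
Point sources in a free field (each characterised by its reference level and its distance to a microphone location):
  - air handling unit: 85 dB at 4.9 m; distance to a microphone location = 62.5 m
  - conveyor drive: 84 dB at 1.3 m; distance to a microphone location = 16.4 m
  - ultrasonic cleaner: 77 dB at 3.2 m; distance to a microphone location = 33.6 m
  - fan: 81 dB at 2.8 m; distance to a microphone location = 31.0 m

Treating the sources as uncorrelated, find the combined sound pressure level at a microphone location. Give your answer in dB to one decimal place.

Apply inverse-square spreading to bring every level to the receiver, then sum 10^(L/10).
air handling unit: 85 − 20·log₁₀(62.5/4.9) = 85 − 22.11 = 62.89 dB.
conveyor drive: 84 − 20·log₁₀(16.4/1.3) = 84 − 22.02 = 61.98 dB.
ultrasonic cleaner: 77 − 20·log₁₀(33.6/3.2) = 77 − 20.42 = 56.58 dB.
fan: 81 − 20·log₁₀(31.0/2.8) = 81 − 20.88 = 60.12 dB.
Σ 10^(L/10) = 5.004e+06 → L_total = 10·log₁₀(5.004e+06) = 66.99 dB.

67.0 dB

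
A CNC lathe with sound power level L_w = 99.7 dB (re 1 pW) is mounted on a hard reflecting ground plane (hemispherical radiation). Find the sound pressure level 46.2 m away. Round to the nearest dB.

58 dB

Free-field hemispherical radiation: L_p = L_w − 10·log₁₀(2π·r²), r = 46.2 m.
2π·r² = 1.341e+04 m², 10·log₁₀ of that is 41.275 dB.
L_p = 99.7 − 41.275 = 58.43 dB.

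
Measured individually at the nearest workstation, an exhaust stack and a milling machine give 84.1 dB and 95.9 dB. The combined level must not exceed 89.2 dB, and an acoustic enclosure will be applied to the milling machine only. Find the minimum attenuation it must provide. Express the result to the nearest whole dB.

The untreated sources together contribute 10^(84.1/10) = 2.570e+08, i.e. 84.10 dB.
To meet 89.2 dB overall, the treated milling machine may contribute at most 10^(89.2/10) − 2.570e+08 = 5.747e+08, i.e. 87.59 dB.
Required insertion loss = 95.9 − 87.59 = 8.31 dB.

8 dB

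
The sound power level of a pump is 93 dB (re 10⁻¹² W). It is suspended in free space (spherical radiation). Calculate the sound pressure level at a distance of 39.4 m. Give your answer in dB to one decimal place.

L_p = L_w − 10·log₁₀(4π·r²) with r = 39.4 m.
4π·r² = 1.951e+04 m², 10·log₁₀ of that is 42.902 dB.
L_p = 93 − 42.902 = 50.10 dB.

50.1 dB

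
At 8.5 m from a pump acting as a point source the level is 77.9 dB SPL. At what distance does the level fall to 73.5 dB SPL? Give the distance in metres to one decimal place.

14.1 m

Point-source spreading drops the level by 20·log₁₀(r₂/r₁); inverting, r₂/r₁ = 10^(ΔL/20).
r₂ = 8.5·10^((77.9−73.5)/20) = 8.5·10^(4.4/20) = 14.11 m.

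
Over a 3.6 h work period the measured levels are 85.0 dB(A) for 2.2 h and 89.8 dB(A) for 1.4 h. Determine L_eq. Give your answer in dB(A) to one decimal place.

Weight each interval's intensity by its duration and average over T = 3.6 h:
Σ tᵢ·10^(Lᵢ/10) = 2.2·10^(85.0/10) + 1.4·10^(89.8/10) = 2.033e+09.
L_eq = 10·log₁₀(2.033e+09/3.6) = 87.52 dB(A).

87.5 dB(A)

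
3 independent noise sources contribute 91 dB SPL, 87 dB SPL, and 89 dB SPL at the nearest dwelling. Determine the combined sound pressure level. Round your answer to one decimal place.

94.1 dB SPL

For uncorrelated sources the intensities add, so convert each level to linear form, sum, and take 10·log₁₀ of the total.
Σ 10^(L/10) = 10^(91/10) + 10^(87/10) + 10^(89/10) = 2.554e+09.
L_total = 10·log₁₀(2.554e+09) = 94.07 dB SPL.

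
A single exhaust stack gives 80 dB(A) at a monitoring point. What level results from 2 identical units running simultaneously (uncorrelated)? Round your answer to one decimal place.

With 2 equal, uncorrelated contributions the intensity is 2× that of one unit, giving a rise of 10·log₁₀ 2.
L_total = 80 + 10·log₁₀(2) = 80 + 3.010 = 83.01 dB(A).

83.0 dB(A)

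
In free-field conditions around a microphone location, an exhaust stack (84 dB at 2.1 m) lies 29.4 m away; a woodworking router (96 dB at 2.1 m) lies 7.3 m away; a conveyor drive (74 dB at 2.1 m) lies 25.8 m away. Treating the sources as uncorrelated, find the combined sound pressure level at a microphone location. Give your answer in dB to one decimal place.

Apply inverse-square spreading to bring every level to the receiver, then sum 10^(L/10).
exhaust stack: 84 − 20·log₁₀(29.4/2.1) = 84 − 22.92 = 61.08 dB.
woodworking router: 96 − 20·log₁₀(7.3/2.1) = 96 − 10.82 = 85.18 dB.
conveyor drive: 74 − 20·log₁₀(25.8/2.1) = 74 − 21.79 = 52.21 dB.
Σ 10^(L/10) = 3.309e+08 → L_total = 10·log₁₀(3.309e+08) = 85.20 dB.

85.2 dB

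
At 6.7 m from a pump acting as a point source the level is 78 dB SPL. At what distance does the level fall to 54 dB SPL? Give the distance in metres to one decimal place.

106.2 m

The 24.0 dB drop corresponds to a distance ratio of 10^(24.0/20) for a point source.
r₂ = 6.7·10^((78−54)/20) = 6.7·10^(24.0/20) = 106.19 m.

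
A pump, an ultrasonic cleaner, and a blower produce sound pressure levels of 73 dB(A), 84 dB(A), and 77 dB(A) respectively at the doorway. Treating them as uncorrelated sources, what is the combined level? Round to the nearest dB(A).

For uncorrelated sources the intensities add, so convert each level to linear form, sum, and take 10·log₁₀ of the total.
Σ 10^(L/10) = 10^(73/10) + 10^(84/10) + 10^(77/10) = 3.213e+08.
L_total = 10·log₁₀(3.213e+08) = 85.07 dB(A).

85 dB(A)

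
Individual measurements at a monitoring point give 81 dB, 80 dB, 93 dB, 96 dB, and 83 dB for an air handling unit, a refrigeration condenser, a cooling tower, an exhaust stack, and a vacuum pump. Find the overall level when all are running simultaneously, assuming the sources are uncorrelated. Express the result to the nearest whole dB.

For uncorrelated sources the intensities add, so convert each level to linear form, sum, and take 10·log₁₀ of the total.
Σ 10^(L/10) = 10^(81/10) + 10^(80/10) + 10^(93/10) + 10^(96/10) + 10^(83/10) = 6.402e+09.
L_total = 10·log₁₀(6.402e+09) = 98.06 dB.

98 dB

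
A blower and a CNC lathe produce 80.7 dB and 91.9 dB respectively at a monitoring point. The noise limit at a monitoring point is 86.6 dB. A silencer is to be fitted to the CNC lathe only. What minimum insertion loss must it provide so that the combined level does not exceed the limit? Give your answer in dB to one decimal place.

Fixed contribution from the other source: Σ 10^(L/10) = 10^(80.7/10) = 1.175e+08 (80.70 dB).
To meet 86.6 dB overall, the treated CNC lathe may contribute at most 10^(86.6/10) − 1.175e+08 = 3.396e+08, i.e. 85.31 dB.
So the CNC lathe must be reduced from 91.9 to 85.31 dB: IL = 6.59 dB.

6.6 dB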